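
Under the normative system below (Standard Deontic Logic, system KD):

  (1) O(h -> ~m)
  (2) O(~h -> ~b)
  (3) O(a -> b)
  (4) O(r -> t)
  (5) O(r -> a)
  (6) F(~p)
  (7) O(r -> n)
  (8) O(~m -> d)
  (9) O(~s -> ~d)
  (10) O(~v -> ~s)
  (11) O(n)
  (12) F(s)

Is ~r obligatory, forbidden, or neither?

Obligatory

Premise 12, F(s), is equivalent to O(~s).
With premise 9, O(~s -> ~d), the K-axiom yields O(~d).
Premise 8 is O(~m -> d); contrapositively O(~d -> m). Since O(~d) holds, K gives O(m).
Premise 1, O(h -> ~m), contraposes to O(m -> ~h); with O(m) we get O(~h).
From O(~h) and premise 2, O(~h -> ~b), we obtain O(~b).
Premise 3 is O(a -> b); contrapositively O(~b -> ~a). Since O(~b) holds, K gives O(~a).
Premise 5 is O(r -> a); contrapositively O(~a -> ~r). Since O(~a) holds, K gives O(~r).
Premises 4, 6, 7, 10, 11 do not contribute to this derivation.
Hence ~r is obligatory.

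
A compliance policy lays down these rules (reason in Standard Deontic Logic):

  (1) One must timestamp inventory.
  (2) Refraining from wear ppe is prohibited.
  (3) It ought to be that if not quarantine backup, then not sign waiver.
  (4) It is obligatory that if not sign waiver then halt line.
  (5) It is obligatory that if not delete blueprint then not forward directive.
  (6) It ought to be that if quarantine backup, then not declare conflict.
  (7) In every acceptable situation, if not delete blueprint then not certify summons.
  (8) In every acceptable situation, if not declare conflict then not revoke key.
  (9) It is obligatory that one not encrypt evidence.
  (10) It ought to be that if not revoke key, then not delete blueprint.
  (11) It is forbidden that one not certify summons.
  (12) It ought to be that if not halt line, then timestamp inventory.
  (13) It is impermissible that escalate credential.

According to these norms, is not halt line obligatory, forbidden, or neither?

Forbidden

F(¬certify_summons) at premise 11 means O(certify_summons).
Premise 7 is O(¬delete_blueprint → ¬certify_summons); contrapositively O(certify_summons → delete_blueprint). Since O(certify_summons) holds, K gives O(delete_blueprint).
Premise 10, O(¬revoke_key → ¬delete_blueprint), contraposes to O(delete_blueprint → revoke_key); with O(delete_blueprint) we get O(revoke_key).
Premise 8, O(¬declare_conflict → ¬revoke_key), contraposes to O(revoke_key → declare_conflict); with O(revoke_key) we get O(declare_conflict).
Premise 6 is O(quarantine_backup → ¬declare_conflict); contrapositively O(declare_conflict → ¬quarantine_backup). Since O(declare_conflict) holds, K gives O(¬quarantine_backup).
Premise 3 is O(¬quarantine_backup → ¬sign_waiver); since O(¬quarantine_backup), deontic closure gives O(¬sign_waiver).
With premise 4, O(¬sign_waiver → halt_line), the K-axiom yields O(halt_line).
Premises 1, 2, 5, 9, 12, 13 do not contribute to this derivation.
Thus O(halt_line), which is F(¬halt_line): ¬halt_line is forbidden.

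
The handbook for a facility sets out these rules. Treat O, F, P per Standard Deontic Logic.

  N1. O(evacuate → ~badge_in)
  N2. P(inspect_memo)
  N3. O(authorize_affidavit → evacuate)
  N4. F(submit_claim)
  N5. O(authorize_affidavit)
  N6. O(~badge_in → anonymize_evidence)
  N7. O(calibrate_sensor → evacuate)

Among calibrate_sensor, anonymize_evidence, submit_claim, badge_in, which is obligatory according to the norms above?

anonymize_evidence

From premise 5 we have O(authorize_affidavit).
Premise 3 is O(authorize_affidavit → evacuate); since O(authorize_affidavit), deontic closure gives O(evacuate).
Applying K to premise 1 (O(evacuate → ~badge_in)) and O(evacuate) yields O(~badge_in).
From O(~badge_in) and premise 6, O(~badge_in → anonymize_evidence), we obtain O(anonymize_evidence).
So O(anonymize_evidence) holds — anonymize_evidence is obligatory. None of the other listed options is made obligatory by any chain of premises.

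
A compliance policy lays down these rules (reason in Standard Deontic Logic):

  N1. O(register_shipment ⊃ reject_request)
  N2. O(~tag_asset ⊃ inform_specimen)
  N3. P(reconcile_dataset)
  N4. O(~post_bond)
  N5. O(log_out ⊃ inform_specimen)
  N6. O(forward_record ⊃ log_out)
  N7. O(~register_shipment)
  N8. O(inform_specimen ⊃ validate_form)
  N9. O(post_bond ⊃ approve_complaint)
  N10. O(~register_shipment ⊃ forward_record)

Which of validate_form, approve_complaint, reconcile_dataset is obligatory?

validate_form

Premise 7 states O(~register_shipment) outright.
With premise 10, O(~register_shipment ⊃ forward_record), the K-axiom yields O(forward_record).
From O(forward_record) and premise 6, O(forward_record ⊃ log_out), we obtain O(log_out).
With premise 5, O(log_out ⊃ inform_specimen), the K-axiom yields O(inform_specimen).
With premise 8, O(inform_specimen ⊃ validate_form), the K-axiom yields O(validate_form).
So O(validate_form) holds — validate_form is obligatory. None of the other listed options is made obligatory by any chain of premises.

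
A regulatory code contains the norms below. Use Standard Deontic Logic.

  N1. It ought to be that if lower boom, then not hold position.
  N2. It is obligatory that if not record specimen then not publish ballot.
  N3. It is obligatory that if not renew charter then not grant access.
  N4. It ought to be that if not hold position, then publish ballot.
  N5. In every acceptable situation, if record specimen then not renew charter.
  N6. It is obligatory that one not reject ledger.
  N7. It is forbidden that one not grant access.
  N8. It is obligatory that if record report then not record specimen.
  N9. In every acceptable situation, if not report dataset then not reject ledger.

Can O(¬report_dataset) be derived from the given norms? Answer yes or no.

Premise 9 is O(¬report_dataset → ¬reject_ledger); even if O(¬reject_ledger) held, inferring O(¬report_dataset) would be affirming the consequent — invalid.
No other premise forces O(¬report_dataset). An ideal world satisfying every premise can still have ¬report_dataset false, so O(¬report_dataset) is not derivable.

No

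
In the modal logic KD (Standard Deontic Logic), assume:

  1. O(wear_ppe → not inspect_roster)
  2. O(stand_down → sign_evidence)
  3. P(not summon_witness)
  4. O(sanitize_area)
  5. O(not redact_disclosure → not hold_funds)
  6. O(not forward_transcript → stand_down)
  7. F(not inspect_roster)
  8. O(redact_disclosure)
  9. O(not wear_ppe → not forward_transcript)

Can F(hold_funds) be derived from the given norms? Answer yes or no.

Premise 5 is O(not redact_disclosure → not hold_funds), but O(not redact_disclosure) is not derivable from the premises, so it does not yield O(not hold_funds).
No other premise forces O(not hold_funds). An ideal world satisfying every premise can still have hold_funds true, so F(hold_funds) is not derivable.

No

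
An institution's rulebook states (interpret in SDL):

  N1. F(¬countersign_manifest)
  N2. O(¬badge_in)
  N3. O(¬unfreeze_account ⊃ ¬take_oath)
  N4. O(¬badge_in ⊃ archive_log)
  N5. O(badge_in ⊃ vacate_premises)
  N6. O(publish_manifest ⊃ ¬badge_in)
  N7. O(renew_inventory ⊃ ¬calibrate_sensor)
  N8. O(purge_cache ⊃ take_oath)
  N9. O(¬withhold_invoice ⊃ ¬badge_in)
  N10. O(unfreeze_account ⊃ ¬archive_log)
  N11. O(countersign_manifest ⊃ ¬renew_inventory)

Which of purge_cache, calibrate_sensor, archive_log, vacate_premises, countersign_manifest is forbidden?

purge_cache

Premise 2 gives O(¬badge_in).
From O(¬badge_in) and premise 4, O(¬badge_in ⊃ archive_log), we obtain O(archive_log).
Premise 10 is O(unfreeze_account ⊃ ¬archive_log); contrapositively O(archive_log ⊃ ¬unfreeze_account). Since O(archive_log) holds, K gives O(¬unfreeze_account).
Applying K to premise 3 (O(¬unfreeze_account ⊃ ¬take_oath)) and O(¬unfreeze_account) yields O(¬take_oath).
Premise 8, O(purge_cache ⊃ take_oath), contraposes to O(¬take_oath ⊃ ¬purge_cache); with O(¬take_oath) we get O(¬purge_cache).
So O(¬purge_cache) holds, i.e. purge_cache is forbidden. None of the other listed options is forbidden under the premises.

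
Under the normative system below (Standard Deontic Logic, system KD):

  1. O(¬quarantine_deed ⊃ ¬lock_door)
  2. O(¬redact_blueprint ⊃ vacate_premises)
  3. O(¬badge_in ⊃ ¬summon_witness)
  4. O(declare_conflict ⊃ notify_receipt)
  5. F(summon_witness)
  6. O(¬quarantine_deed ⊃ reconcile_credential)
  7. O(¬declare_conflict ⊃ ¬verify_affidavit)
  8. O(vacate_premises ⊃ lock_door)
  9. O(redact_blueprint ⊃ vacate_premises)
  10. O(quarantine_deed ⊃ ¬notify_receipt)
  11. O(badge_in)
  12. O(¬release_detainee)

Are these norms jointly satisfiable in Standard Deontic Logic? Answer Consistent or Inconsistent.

Premise 3 is O(¬badge_in ⊃ ¬summon_witness); even if O(¬summon_witness) held, inferring O(¬badge_in) would be affirming the consequent — invalid.
So O(¬badge_in) is not derivable, and the apparent clash with O(badge_in) does not arise.
A world satisfying every obligation exists (e.g. badge_in=true, declare_conflict=false, lock_door=true, notify_receipt=false, quarantine_deed=true, reconcile_credential=false, redact_blueprint=false, release_detainee=false, summon_witness=false, vacate_premises=true, verify_affidavit=false); no atom is both obligatory and forbidden, so the set is consistent.

Consistent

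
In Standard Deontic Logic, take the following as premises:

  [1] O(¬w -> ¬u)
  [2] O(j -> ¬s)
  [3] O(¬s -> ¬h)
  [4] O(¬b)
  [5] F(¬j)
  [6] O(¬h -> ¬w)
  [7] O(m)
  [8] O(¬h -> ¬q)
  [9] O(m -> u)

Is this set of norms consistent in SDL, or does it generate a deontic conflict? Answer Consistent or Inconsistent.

Premise 7 gives O(m).
Premise 9 is O(m -> u); since O(m), deontic closure gives O(u).
The contrapositive of premise 1 (O(¬w -> ¬u)) is O(u -> w), and O(u) is already established, so O(w).
The contrapositive of premise 6 (O(¬h -> ¬w)) is O(w -> h), and O(w) is already established, so O(h).
The contrapositive of premise 3 (O(¬s -> ¬h)) is O(h -> s), and O(h) is already established, so O(s).
The contrapositive of premise 2 (O(j -> ¬s)) is O(s -> ¬j), and O(s) is already established, so O(¬j).
However, F(¬j) at premise 5 amounts to O(j).
We now have both O(¬j) and O(j) — j is simultaneously obligatory and forbidden, violating the D-axiom.

Inconsistent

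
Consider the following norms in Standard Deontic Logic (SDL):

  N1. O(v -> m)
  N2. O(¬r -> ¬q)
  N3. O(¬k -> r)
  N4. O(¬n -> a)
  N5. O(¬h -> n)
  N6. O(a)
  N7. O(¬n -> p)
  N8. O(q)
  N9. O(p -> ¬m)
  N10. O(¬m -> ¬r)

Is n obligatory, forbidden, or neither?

Premise 8 states O(q) outright.
Premise 2, O(¬r -> ¬q), contraposes to O(q -> r); with O(q) we get O(r).
Premise 10, O(¬m -> ¬r), contraposes to O(r -> m); with O(r) we get O(m).
Premise 9, O(p -> ¬m), contraposes to O(m -> ¬p); with O(m) we get O(¬p).
Premise 7, O(¬n -> p), contraposes to O(¬p -> n); with O(¬p) we get O(n).
Premises 1, 3, 4, 5, 6 do not contribute to this derivation.
Hence n is obligatory.

Obligatory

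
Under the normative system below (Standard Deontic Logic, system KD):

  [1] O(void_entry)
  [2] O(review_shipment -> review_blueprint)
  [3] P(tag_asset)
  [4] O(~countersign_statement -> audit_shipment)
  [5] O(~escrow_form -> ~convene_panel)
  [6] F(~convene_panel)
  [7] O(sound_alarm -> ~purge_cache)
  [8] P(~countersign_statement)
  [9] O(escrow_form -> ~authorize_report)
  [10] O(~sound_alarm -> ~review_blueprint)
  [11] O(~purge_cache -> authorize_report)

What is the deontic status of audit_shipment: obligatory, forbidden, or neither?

Neither

Premise 4 is O(~countersign_statement -> audit_shipment), but O(~countersign_statement) is not derivable from the premises (the permission P(~countersign_statement) asserts only ~O(countersign_statement), not O(~countersign_statement)), so it does not yield O(audit_shipment).
No premise or chain of K-axiom applications forces O(audit_shipment), and none forces O(~audit_shipment). So audit_shipment is neither obligatory nor forbidden under these norms.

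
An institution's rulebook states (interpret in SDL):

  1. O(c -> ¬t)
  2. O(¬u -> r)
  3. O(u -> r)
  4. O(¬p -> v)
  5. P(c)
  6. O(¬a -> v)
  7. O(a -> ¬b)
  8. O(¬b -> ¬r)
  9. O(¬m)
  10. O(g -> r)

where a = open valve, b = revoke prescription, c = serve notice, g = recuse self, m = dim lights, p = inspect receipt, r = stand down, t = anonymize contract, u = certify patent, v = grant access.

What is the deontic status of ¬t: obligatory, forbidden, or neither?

Premise 1 is O(c -> ¬t), but O(c) is not derivable from the premises (the permission P(c) asserts only ¬O(¬c), not O(c)), so it does not yield O(¬t).
No premise or chain of K-axiom applications forces O(¬t), and none forces O(t). So ¬t is neither obligatory nor forbidden under these norms.

Neither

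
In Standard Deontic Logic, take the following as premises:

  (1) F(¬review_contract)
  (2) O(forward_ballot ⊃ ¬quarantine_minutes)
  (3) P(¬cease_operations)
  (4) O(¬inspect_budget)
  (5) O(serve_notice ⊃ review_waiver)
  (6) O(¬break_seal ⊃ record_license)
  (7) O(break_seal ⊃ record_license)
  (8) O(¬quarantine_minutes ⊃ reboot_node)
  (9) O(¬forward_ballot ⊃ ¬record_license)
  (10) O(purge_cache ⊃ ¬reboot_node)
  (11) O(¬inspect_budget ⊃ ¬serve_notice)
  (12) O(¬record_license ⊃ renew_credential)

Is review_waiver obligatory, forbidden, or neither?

Neither

Premise 5 is O(serve_notice ⊃ review_waiver), but O(serve_notice) is not derivable from the premises, so it does not yield O(review_waiver).
No premise or chain of K-axiom applications forces O(review_waiver), and none forces O(¬review_waiver). So review_waiver is neither obligatory nor forbidden under these norms.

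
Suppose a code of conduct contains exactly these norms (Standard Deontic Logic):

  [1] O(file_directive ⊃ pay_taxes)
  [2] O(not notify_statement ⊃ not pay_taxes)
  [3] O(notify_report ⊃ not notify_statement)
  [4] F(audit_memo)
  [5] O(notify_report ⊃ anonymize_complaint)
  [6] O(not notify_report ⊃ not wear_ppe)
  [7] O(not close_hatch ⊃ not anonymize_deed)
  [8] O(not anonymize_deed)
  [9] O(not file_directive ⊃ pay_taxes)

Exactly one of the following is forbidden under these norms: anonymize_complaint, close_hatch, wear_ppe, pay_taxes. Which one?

Premises 1 and 9 are O(file_directive ⊃ pay_taxes) and O(not file_directive ⊃ pay_taxes); every ideal world satisfies file_directive or not file_directive, so in either case pay_taxes holds — hence O(pay_taxes).
The contrapositive of premise 2 (O(not notify_statement ⊃ not pay_taxes)) is O(pay_taxes ⊃ notify_statement), and O(pay_taxes) is already established, so O(notify_statement).
Premise 3, O(notify_report ⊃ not notify_statement), contraposes to O(notify_statement ⊃ not notify_report); with O(notify_statement) we get O(not notify_report).
From O(not notify_report) and premise 6, O(not notify_report ⊃ not wear_ppe), we obtain O(not wear_ppe).
So O(not wear_ppe) holds, i.e. wear_ppe is forbidden. None of the other listed options is forbidden under the premises.

wear_ppe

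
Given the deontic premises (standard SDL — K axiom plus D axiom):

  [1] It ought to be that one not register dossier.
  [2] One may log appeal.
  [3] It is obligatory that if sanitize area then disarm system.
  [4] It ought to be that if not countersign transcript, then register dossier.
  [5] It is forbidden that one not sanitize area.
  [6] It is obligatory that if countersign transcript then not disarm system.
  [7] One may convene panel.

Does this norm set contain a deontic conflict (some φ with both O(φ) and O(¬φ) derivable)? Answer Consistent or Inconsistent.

Inconsistent

Premise 5 is F(¬sanitize_area), i.e. O(sanitize_area).
Applying K to premise 3 (O(sanitize_area → disarm_system)) and O(sanitize_area) yields O(disarm_system).
The contrapositive of premise 6 (O(countersign_transcript → ¬disarm_system)) is O(disarm_system → ¬countersign_transcript), and O(disarm_system) is already established, so O(¬countersign_transcript).
From O(¬countersign_transcript) and premise 4, O(¬countersign_transcript → register_dossier), we obtain O(register_dossier).
However, premise 1 gives O(¬register_dossier).
We now have both O(register_dossier) and O(¬register_dossier) — register_dossier is simultaneously obligatory and forbidden, violating the D-axiom.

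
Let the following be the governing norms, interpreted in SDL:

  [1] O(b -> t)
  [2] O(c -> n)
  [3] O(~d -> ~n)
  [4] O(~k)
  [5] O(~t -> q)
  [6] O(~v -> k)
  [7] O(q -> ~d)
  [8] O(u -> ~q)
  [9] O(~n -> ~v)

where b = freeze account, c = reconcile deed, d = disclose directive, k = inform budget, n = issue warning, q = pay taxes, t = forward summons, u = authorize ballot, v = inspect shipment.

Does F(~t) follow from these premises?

Premise 4 states O(~k) outright.
Premise 6 is O(~v -> k); contrapositively O(~k -> v). Since O(~k) holds, K gives O(v).
Premise 9 is O(~n -> ~v); contrapositively O(v -> n). Since O(v) holds, K gives O(n).
Premise 3, O(~d -> ~n), contraposes to O(n -> d); with O(n) we get O(d).
Premise 7, O(q -> ~d), contraposes to O(d -> ~q); with O(d) we get O(~q).
The contrapositive of premise 5 (O(~t -> q)) is O(~q -> t), and O(~q) is already established, so O(t).
Premises 1, 2, 8 do not contribute to this derivation.
So O(t) holds, i.e. F(~t). The claim follows.

Yes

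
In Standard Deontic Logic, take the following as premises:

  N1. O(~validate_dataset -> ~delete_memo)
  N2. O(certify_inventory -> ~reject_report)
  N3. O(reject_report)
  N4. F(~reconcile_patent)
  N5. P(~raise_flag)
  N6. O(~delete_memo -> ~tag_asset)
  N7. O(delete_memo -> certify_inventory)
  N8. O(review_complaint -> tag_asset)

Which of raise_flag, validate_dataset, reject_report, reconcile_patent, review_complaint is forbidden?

From premise 3 we have O(reject_report).
The contrapositive of premise 2 (O(certify_inventory -> ~reject_report)) is O(reject_report -> ~certify_inventory), and O(reject_report) is already established, so O(~certify_inventory).
Premise 7, O(delete_memo -> certify_inventory), contraposes to O(~certify_inventory -> ~delete_memo); with O(~certify_inventory) we get O(~delete_memo).
Premise 6 is O(~delete_memo -> ~tag_asset); since O(~delete_memo), deontic closure gives O(~tag_asset).
The contrapositive of premise 8 (O(review_complaint -> tag_asset)) is O(~tag_asset -> ~review_complaint), and O(~tag_asset) is already established, so O(~review_complaint).
So O(~review_complaint) holds, i.e. review_complaint is forbidden. None of the other listed options is forbidden under the premises.

review_complaint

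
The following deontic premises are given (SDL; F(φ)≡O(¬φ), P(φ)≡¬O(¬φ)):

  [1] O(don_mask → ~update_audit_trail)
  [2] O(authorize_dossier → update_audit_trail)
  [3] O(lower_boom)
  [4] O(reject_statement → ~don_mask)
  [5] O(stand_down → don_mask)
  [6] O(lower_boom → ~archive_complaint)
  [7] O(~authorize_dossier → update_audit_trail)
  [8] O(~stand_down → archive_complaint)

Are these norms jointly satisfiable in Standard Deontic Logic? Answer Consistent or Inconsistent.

Premises 2 and 7 are O(authorize_dossier → update_audit_trail) and O(~authorize_dossier → update_audit_trail); every ideal world satisfies authorize_dossier or ~authorize_dossier, so in either case update_audit_trail holds — hence O(update_audit_trail).
The contrapositive of premise 1 (O(don_mask → ~update_audit_trail)) is O(update_audit_trail → ~don_mask), and O(update_audit_trail) is already established, so O(~don_mask).
The contrapositive of premise 5 (O(stand_down → don_mask)) is O(~don_mask → ~stand_down), and O(~don_mask) is already established, so O(~stand_down).
With premise 8, O(~stand_down → archive_complaint), the K-axiom yields O(archive_complaint).
Premise 6, O(lower_boom → ~archive_complaint), contraposes to O(archive_complaint → ~lower_boom); with O(archive_complaint) we get O(~lower_boom).
However, premise 3 gives O(lower_boom).
We now have both O(~lower_boom) and O(lower_boom) — lower_boom is simultaneously obligatory and forbidden, violating the D-axiom.

Inconsistent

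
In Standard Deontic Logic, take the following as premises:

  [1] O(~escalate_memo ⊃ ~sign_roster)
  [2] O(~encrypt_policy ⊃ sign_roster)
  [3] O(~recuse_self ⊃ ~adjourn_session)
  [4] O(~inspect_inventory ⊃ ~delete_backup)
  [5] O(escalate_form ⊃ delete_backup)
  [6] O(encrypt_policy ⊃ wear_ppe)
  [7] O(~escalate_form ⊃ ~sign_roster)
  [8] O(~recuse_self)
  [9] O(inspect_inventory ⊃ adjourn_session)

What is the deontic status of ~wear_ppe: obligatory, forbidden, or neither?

Forbidden

From premise 8 we have O(~recuse_self).
With premise 3, O(~recuse_self ⊃ ~adjourn_session), the K-axiom yields O(~adjourn_session).
Premise 9 is O(inspect_inventory ⊃ adjourn_session); contrapositively O(~adjourn_session ⊃ ~inspect_inventory). Since O(~adjourn_session) holds, K gives O(~inspect_inventory).
With premise 4, O(~inspect_inventory ⊃ ~delete_backup), the K-axiom yields O(~delete_backup).
The contrapositive of premise 5 (O(escalate_form ⊃ delete_backup)) is O(~delete_backup ⊃ ~escalate_form), and O(~delete_backup) is already established, so O(~escalate_form).
With premise 7, O(~escalate_form ⊃ ~sign_roster), the K-axiom yields O(~sign_roster).
The contrapositive of premise 2 (O(~encrypt_policy ⊃ sign_roster)) is O(~sign_roster ⊃ encrypt_policy), and O(~sign_roster) is already established, so O(encrypt_policy).
Applying K to premise 6 (O(encrypt_policy ⊃ wear_ppe)) and O(encrypt_policy) yields O(wear_ppe).
Premise 1 does not contribute to this derivation.
Thus O(wear_ppe), which is F(~wear_ppe): ~wear_ppe is forbidden.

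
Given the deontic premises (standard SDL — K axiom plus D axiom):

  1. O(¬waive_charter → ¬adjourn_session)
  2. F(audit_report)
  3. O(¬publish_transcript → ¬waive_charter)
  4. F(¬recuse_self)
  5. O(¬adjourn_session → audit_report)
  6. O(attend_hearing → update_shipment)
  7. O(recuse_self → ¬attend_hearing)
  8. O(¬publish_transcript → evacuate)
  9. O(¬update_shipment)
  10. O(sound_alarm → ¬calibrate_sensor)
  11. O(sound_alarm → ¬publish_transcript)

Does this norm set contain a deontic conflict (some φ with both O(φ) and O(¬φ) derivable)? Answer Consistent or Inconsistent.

Consistent

Premise 6 is O(attend_hearing → update_shipment), but O(attend_hearing) is not derivable from the premises, so it does not yield O(update_shipment).
So O(update_shipment) is not derivable, and the apparent clash with O(¬update_shipment) does not arise.
A world satisfying every obligation exists (e.g. adjourn_session=true, attend_hearing=false, audit_report=false, calibrate_sensor=false, evacuate=false, publish_transcript=true, recuse_self=true, sound_alarm=false, update_shipment=false, waive_charter=true); no atom is both obligatory and forbidden, so the set is consistent.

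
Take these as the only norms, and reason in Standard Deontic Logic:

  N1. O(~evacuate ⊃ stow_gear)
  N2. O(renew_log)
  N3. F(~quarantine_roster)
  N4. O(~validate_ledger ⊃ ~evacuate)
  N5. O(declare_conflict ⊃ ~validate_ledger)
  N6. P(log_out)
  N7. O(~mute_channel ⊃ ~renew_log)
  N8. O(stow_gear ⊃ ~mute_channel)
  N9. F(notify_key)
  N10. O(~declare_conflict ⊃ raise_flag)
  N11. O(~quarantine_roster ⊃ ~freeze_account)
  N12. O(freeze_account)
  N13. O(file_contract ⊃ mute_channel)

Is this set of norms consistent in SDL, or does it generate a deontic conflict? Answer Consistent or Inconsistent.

Consistent

Premise 11 is O(~quarantine_roster ⊃ ~freeze_account), but O(~quarantine_roster) is not derivable from the premises, so it does not yield O(~freeze_account).
So O(~freeze_account) is not derivable, and the apparent clash with O(freeze_account) does not arise.
A world satisfying every obligation exists (e.g. declare_conflict=false, evacuate=true, file_contract=false, freeze_account=true, log_out=false, mute_channel=true, notify_key=false, quarantine_roster=true, raise_flag=true, renew_log=true, stow_gear=false, validate_ledger=true); no atom is both obligatory and forbidden, so the set is consistent.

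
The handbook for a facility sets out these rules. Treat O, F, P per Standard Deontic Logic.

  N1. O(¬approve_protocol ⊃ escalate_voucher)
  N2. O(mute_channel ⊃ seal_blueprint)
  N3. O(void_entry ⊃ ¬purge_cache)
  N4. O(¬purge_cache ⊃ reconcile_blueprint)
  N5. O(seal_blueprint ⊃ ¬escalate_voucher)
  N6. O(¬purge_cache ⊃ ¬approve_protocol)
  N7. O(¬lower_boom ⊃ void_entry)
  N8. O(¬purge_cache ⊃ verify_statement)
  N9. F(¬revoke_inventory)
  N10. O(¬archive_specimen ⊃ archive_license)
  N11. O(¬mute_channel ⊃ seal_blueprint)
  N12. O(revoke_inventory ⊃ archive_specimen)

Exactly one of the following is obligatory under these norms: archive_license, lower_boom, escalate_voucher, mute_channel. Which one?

lower_boom

By case analysis on ¬mute_channel: premise 11 gives O(¬mute_channel ⊃ seal_blueprint) and premise 2 gives O(mute_channel ⊃ seal_blueprint), so O(seal_blueprint) either way.
From O(seal_blueprint) and premise 5, O(seal_blueprint ⊃ ¬escalate_voucher), we obtain O(¬escalate_voucher).
Premise 1 is O(¬approve_protocol ⊃ escalate_voucher); contrapositively O(¬escalate_voucher ⊃ approve_protocol). Since O(¬escalate_voucher) holds, K gives O(approve_protocol).
The contrapositive of premise 6 (O(¬purge_cache ⊃ ¬approve_protocol)) is O(approve_protocol ⊃ purge_cache), and O(approve_protocol) is already established, so O(purge_cache).
Premise 3, O(void_entry ⊃ ¬purge_cache), contraposes to O(purge_cache ⊃ ¬void_entry); with O(purge_cache) we get O(¬void_entry).
Premise 7 is O(¬lower_boom ⊃ void_entry); contrapositively O(¬void_entry ⊃ lower_boom). Since O(¬void_entry) holds, K gives O(lower_boom).
So O(lower_boom) holds — lower_boom is obligatory. None of the other listed options is made obligatory by any chain of premises.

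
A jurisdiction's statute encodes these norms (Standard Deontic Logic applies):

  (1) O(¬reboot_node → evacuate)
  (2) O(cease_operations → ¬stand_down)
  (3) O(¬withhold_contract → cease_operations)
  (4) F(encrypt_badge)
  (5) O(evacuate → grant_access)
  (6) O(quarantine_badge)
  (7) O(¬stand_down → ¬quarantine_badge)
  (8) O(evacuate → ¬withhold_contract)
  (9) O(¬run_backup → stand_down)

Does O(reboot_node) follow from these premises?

Yes

Premise 6 states O(quarantine_badge) outright.
Premise 7 is O(¬stand_down → ¬quarantine_badge); contrapositively O(quarantine_badge → stand_down). Since O(quarantine_badge) holds, K gives O(stand_down).
The contrapositive of premise 2 (O(cease_operations → ¬stand_down)) is O(stand_down → ¬cease_operations), and O(stand_down) is already established, so O(¬cease_operations).
Premise 3 is O(¬withhold_contract → cease_operations); contrapositively O(¬cease_operations → withhold_contract). Since O(¬cease_operations) holds, K gives O(withhold_contract).
Premise 8, O(evacuate → ¬withhold_contract), contraposes to O(withhold_contract → ¬evacuate); with O(withhold_contract) we get O(¬evacuate).
The contrapositive of premise 1 (O(¬reboot_node → evacuate)) is O(¬evacuate → reboot_node), and O(¬evacuate) is already established, so O(reboot_node).
Premises 4, 5, 9 do not contribute to this derivation.
So O(reboot_node) follows.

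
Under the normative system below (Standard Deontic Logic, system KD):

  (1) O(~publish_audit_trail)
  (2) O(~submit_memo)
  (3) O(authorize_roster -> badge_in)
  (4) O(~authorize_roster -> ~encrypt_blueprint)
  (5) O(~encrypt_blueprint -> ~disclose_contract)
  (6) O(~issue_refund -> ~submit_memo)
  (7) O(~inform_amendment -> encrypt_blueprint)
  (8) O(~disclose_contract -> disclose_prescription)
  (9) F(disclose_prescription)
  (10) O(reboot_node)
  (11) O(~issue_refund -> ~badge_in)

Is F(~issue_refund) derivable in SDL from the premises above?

Yes

Premise 9 is F(disclose_prescription), i.e. O(~disclose_prescription).
Premise 8 is O(~disclose_contract -> disclose_prescription); contrapositively O(~disclose_prescription -> disclose_contract). Since O(~disclose_prescription) holds, K gives O(disclose_contract).
Premise 5 is O(~encrypt_blueprint -> ~disclose_contract); contrapositively O(disclose_contract -> encrypt_blueprint). Since O(disclose_contract) holds, K gives O(encrypt_blueprint).
Premise 4, O(~authorize_roster -> ~encrypt_blueprint), contraposes to O(encrypt_blueprint -> authorize_roster); with O(encrypt_blueprint) we get O(authorize_roster).
From O(authorize_roster) and premise 3, O(authorize_roster -> badge_in), we obtain O(badge_in).
The contrapositive of premise 11 (O(~issue_refund -> ~badge_in)) is O(badge_in -> issue_refund), and O(badge_in) is already established, so O(issue_refund).
Premises 1, 2, 6, 7, 10 do not contribute to this derivation.
So O(issue_refund) holds, i.e. F(~issue_refund). The claim follows.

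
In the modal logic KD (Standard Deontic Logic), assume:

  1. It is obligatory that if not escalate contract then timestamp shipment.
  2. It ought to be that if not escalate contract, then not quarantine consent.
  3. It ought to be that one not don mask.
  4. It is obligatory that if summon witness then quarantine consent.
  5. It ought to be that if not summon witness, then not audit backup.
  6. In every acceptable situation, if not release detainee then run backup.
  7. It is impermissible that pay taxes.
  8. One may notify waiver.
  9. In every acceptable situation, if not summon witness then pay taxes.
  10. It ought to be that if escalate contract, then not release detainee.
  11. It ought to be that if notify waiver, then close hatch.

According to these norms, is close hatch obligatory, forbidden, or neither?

Premise 11 is O(notify_waiver → close_hatch), but O(notify_waiver) is not derivable from the premises (the permission P(notify_waiver) asserts only ¬O(¬notify_waiver), not O(notify_waiver)), so it does not yield O(close_hatch).
No premise or chain of K-axiom applications forces O(close_hatch), and none forces O(¬close_hatch). So close_hatch is neither obligatory nor forbidden under these norms.

Neither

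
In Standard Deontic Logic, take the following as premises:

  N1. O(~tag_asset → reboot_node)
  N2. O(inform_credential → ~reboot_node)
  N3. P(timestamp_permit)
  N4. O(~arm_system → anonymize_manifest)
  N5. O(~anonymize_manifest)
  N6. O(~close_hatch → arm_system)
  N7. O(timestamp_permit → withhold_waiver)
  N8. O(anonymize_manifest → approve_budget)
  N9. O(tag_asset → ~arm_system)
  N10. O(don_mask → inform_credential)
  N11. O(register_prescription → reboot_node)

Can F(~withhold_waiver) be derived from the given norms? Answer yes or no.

Premise 7 is O(timestamp_permit → withhold_waiver), but O(timestamp_permit) is not derivable from the premises (the permission P(timestamp_permit) asserts only ~O(~timestamp_permit), not O(timestamp_permit)), so it does not yield O(withhold_waiver).
No other premise forces O(withhold_waiver). An ideal world satisfying every premise can still have ~withhold_waiver true, so F(~withhold_waiver) is not derivable.

No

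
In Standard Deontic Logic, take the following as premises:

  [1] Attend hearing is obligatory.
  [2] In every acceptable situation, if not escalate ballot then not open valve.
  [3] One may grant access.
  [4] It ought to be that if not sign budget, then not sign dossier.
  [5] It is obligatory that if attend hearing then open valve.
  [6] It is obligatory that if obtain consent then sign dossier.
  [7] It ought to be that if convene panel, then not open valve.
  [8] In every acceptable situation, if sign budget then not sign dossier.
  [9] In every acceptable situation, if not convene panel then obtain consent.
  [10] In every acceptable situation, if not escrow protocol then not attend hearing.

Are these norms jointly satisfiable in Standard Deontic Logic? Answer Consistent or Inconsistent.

Inconsistent

By case analysis on sign_budget: premise 8 gives O(sign_budget → ¬sign_dossier) and premise 4 gives O(¬sign_budget → ¬sign_dossier), so O(¬sign_dossier) either way.
The contrapositive of premise 6 (O(obtain_consent → sign_dossier)) is O(¬sign_dossier → ¬obtain_consent), and O(¬sign_dossier) is already established, so O(¬obtain_consent).
Premise 9 is O(¬convene_panel → obtain_consent); contrapositively O(¬obtain_consent → convene_panel). Since O(¬obtain_consent) holds, K gives O(convene_panel).
With premise 7, O(convene_panel → ¬open_valve), the K-axiom yields O(¬open_valve).
The contrapositive of premise 5 (O(attend_hearing → open_valve)) is O(¬open_valve → ¬attend_hearing), and O(¬open_valve) is already established, so O(¬attend_hearing).
Yet premise 1 states O(attend_hearing).
We now have both O(¬attend_hearing) and O(attend_hearing) — attend_hearing is simultaneously obligatory and forbidden, violating the D-axiom.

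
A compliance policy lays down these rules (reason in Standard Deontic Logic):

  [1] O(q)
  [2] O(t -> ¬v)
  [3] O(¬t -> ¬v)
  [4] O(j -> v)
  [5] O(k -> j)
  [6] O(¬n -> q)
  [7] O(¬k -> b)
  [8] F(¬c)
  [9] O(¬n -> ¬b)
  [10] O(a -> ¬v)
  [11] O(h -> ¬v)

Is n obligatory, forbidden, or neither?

Obligatory

Premises 2 and 3 are O(t -> ¬v) and O(¬t -> ¬v); every ideal world satisfies t or ¬t, so in either case ¬v holds — hence O(¬v).
Premise 4, O(j -> v), contraposes to O(¬v -> ¬j); with O(¬v) we get O(¬j).
Premise 5, O(k -> j), contraposes to O(¬j -> ¬k); with O(¬j) we get O(¬k).
With premise 7, O(¬k -> b), the K-axiom yields O(b).
Premise 9 is O(¬n -> ¬b); contrapositively O(b -> n). Since O(b) holds, K gives O(n).
Premises 1, 6, 8, 10, 11 do not contribute to this derivation.
Hence n is obligatory.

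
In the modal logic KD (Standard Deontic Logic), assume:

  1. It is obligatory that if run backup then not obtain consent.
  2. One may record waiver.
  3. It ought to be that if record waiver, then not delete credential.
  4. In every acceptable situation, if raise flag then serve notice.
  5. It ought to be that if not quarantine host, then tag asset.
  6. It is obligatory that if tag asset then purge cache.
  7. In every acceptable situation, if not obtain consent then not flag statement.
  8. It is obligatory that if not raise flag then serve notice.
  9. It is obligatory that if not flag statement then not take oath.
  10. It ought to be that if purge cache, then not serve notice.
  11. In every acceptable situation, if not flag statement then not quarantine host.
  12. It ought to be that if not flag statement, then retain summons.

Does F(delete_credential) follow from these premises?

No

Premise 3 is O(record_waiver → ¬delete_credential), but O(record_waiver) is not derivable from the premises (the permission P(record_waiver) asserts only ¬O(¬record_waiver), not O(record_waiver)), so it does not yield O(¬delete_credential).
No other premise forces O(¬delete_credential). An ideal world satisfying every premise can still have delete_credential true, so F(delete_credential) is not derivable.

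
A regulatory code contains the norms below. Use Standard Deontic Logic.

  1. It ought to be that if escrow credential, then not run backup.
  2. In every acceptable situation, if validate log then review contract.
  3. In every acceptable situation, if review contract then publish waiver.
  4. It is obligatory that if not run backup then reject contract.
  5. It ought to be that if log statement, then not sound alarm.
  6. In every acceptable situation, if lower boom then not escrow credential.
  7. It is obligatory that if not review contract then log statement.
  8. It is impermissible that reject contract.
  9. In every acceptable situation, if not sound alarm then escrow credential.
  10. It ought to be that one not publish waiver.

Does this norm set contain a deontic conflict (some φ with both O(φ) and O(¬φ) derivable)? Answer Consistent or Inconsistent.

Premise 8 is F(reject_contract), i.e. O(¬reject_contract).
The contrapositive of premise 4 (O(¬run_backup → reject_contract)) is O(¬reject_contract → run_backup), and O(¬reject_contract) is already established, so O(run_backup).
Premise 1, O(escrow_credential → ¬run_backup), contraposes to O(run_backup → ¬escrow_credential); with O(run_backup) we get O(¬escrow_credential).
Premise 9, O(¬sound_alarm → escrow_credential), contraposes to O(¬escrow_credential → sound_alarm); with O(¬escrow_credential) we get O(sound_alarm).
Premise 5 is O(log_statement → ¬sound_alarm); contrapositively O(sound_alarm → ¬log_statement). Since O(sound_alarm) holds, K gives O(¬log_statement).
Premise 7, O(¬review_contract → log_statement), contraposes to O(¬log_statement → review_contract); with O(¬log_statement) we get O(review_contract).
From O(review_contract) and premise 3, O(review_contract → publish_waiver), we obtain O(publish_waiver).
Yet premise 10 states O(¬publish_waiver).
We now have both O(publish_waiver) and O(¬publish_waiver) — publish_waiver is simultaneously obligatory and forbidden, violating the D-axiom.

Inconsistent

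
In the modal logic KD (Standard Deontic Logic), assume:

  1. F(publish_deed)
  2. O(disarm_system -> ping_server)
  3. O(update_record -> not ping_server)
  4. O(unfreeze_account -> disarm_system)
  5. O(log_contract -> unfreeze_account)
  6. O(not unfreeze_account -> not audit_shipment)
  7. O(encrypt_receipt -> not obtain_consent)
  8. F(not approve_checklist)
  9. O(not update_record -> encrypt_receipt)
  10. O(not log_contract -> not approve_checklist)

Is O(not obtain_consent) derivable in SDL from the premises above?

Premise 8, F(not approve_checklist), is equivalent to O(approve_checklist).
The contrapositive of premise 10 (O(not log_contract -> not approve_checklist)) is O(approve_checklist -> log_contract), and O(approve_checklist) is already established, so O(log_contract).
With premise 5, O(log_contract -> unfreeze_account), the K-axiom yields O(unfreeze_account).
From O(unfreeze_account) and premise 4, O(unfreeze_account -> disarm_system), we obtain O(disarm_system).
Applying K to premise 2 (O(disarm_system -> ping_server)) and O(disarm_system) yields O(ping_server).
The contrapositive of premise 3 (O(update_record -> not ping_server)) is O(ping_server -> not update_record), and O(ping_server) is already established, so O(not update_record).
Applying K to premise 9 (O(not update_record -> encrypt_receipt)) and O(not update_record) yields O(encrypt_receipt).
From O(encrypt_receipt) and premise 7, O(encrypt_receipt -> not obtain_consent), we obtain O(not obtain_consent).
Premises 1, 6 do not contribute to this derivation.
So O(not obtain_consent) follows.

Yes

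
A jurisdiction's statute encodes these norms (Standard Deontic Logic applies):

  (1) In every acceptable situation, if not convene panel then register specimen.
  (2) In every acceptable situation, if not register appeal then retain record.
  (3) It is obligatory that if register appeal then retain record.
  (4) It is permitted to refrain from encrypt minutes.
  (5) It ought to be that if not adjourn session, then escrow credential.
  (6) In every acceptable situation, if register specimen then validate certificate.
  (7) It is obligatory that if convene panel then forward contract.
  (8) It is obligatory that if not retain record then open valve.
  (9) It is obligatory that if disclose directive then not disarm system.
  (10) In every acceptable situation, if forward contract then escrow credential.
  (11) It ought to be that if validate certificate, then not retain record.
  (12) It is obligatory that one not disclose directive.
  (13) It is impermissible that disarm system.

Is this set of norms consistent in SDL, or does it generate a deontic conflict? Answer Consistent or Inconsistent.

Consistent

Premise 9 is O(disclose_directive → ¬disarm_system); even if O(¬disarm_system) held, inferring O(disclose_directive) would be affirming the consequent — invalid.
So O(disclose_directive) is not derivable, and the apparent clash with O(¬disclose_directive) does not arise.
A world satisfying every obligation exists (e.g. adjourn_session=false, convene_panel=true, disarm_system=false, disclose_directive=false, encrypt_minutes=false, escrow_credential=true, forward_contract=true, open_valve=false, register_appeal=false, register_specimen=false, retain_record=true, validate_certificate=false); no atom is both obligatory and forbidden, so the set is consistent.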